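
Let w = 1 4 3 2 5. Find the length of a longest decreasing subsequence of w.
3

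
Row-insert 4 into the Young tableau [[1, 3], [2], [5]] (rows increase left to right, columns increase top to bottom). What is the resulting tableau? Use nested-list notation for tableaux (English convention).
4 is larger than every entry of row 1, so it is appended to row 1. The new tableau is [[1, 3, 4], [2], [5]].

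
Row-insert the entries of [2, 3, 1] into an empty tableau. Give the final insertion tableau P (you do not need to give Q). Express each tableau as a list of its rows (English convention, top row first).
P = [[1, 3], [2]]

Insert 2: appended to row 1. P = [[2]].
Insert 3: appended to row 1. P = [[2, 3]].
Insert 1: 1 bumps 2 from row 1; 2 starts row 2. P = [[1, 3], [2]].

So P = [[1, 3], [2]].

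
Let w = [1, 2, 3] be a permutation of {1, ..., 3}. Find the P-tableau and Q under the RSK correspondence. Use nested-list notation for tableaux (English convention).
Insert each entry of the permutation into P by Schensted row insertion, recording in Q the position of each new cell.

Insert 1: appended to row 1. P = [[1]], Q = [[1]].
Insert 2: appended to row 1. P = [[1, 2]], Q = [[1, 2]].
Insert 3: appended to row 1. P = [[1, 2, 3]], Q = [[1, 2, 3]].

So P = [[1, 2, 3]], Q = [[1, 2, 3]].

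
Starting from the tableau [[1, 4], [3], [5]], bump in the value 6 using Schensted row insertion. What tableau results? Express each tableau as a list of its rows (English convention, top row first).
6 is larger than every entry of row 1, so it is appended to row 1. The new tableau is [[1, 4, 6], [3], [5]].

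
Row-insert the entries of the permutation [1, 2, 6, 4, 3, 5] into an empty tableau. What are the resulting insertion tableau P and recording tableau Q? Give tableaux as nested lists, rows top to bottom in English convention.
Insert each entry of the permutation into P by Schensted row insertion, recording in Q the position of each new cell.

Insert 1: appended to row 1. P = [[1]], Q = [[1]].
Insert 2: appended to row 1. P = [[1, 2]], Q = [[1, 2]].
Insert 6: appended to row 1. P = [[1, 2, 6]], Q = [[1, 2, 3]].
Insert 4: 4 bumps 6 from row 1; 6 starts row 2. P = [[1, 2, 4], [6]], Q = [[1, 2, 3], [4]].
Insert 3: 3 bumps 4 from row 1; 4 bumps 6 from row 2; 6 starts row 3. P = [[1, 2, 3], [4], [6]], Q = [[1, 2, 3], [4], [5]].
Insert 5: appended to row 1. P = [[1, 2, 3, 5], [4], [6]], Q = [[1, 2, 3, 6], [4], [5]].

So P = [[1, 2, 3, 5], [4], [6]], Q = [[1, 2, 3, 6], [4], [5]].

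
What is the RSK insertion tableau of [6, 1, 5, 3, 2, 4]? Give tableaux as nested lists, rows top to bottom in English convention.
P = [[1, 2, 4], [3], [5], [6]]

Insert 6: appended to row 1. P = [[6]].
Insert 1: 1 bumps 6 from row 1; 6 starts row 2. P = [[1], [6]].
Insert 5: appended to row 1. P = [[1, 5], [6]].
Insert 3: 3 bumps 5 from row 1; 5 bumps 6 from row 2; 6 starts row 3. P = [[1, 3], [5], [6]].
Insert 2: 2 bumps 3 from row 1; 3 bumps 5 from row 2; 5 bumps 6 from row 3; 6 starts row 4. P = [[1, 2], [3], [5], [6]].
Insert 4: appended to row 1. P = [[1, 2, 4], [3], [5], [6]].

So P = [[1, 2, 4], [3], [5], [6]].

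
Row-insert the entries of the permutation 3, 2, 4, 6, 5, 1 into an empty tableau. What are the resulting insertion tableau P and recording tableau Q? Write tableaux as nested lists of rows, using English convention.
P = [[1, 4, 5], [2, 6], [3]], Q = [[1, 3, 4], [2, 5], [6]]

Insert each entry of the permutation into P by Schensted row insertion, recording in Q the position of each new cell.

Insert 3: appended to row 1. P = [[3]].
Insert 2: 2 bumps 3 from row 1; 3 starts row 2. P = [[2], [3]].
Insert 4: appended to row 1. P = [[2, 4], [3]].
Insert 6: appended to row 1. P = [[2, 4, 6], [3]].
Insert 5: 5 bumps 6 from row 1; 6 appends to row 2. P = [[2, 4, 5], [3, 6]].
Insert 1: 1 bumps 2 from row 1; 2 bumps 3 from row 2; 3 starts row 3. P = [[1, 4, 5], [2, 6], [3]].

So P = [[1, 4, 5], [2, 6], [3]], Q = [[1, 3, 4], [2, 5], [6]].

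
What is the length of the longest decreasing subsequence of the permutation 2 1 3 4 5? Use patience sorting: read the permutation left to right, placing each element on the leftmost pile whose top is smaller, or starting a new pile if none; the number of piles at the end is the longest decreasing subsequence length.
2

2: new pile. tops = [2]
1: new pile. tops = [2, 1]
3: onto pile 1 (replacing 2). tops = [3, 1]
4: onto pile 1 (replacing 3). tops = [4, 1]
5: onto pile 1 (replacing 4). tops = [5, 1]

2 piles, so the longest decreasing subsequence has length 2.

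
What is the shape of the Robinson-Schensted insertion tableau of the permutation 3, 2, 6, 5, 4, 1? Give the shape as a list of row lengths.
[2, 2, 1, 1]

Row-insert each entry into an empty tableau.

After inserting 3: P = [[3]].
After inserting 2: P = [[2], [3]].
After inserting 6: P = [[2, 6], [3]].
After inserting 5: P = [[2, 5], [3, 6]].
After inserting 4: P = [[2, 4], [3, 5], [6]].
After inserting 1: P = [[1, 4], [2, 5], [3], [6]].

The final insertion tableau P = [[1, 4], [2, 5], [3], [6]] has shape [2, 2, 1, 1].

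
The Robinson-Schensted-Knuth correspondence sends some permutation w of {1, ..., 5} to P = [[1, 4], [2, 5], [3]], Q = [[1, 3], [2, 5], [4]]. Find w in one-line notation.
3 2 5 1 4

Reverse the RSK construction: for i from n down to 1, find the cell of Q containing i, remove the entry at that cell from P, and reverse-bump it up through P; the value ejected from row 1 is w(i).

Step i=5: Q has 5 at row 2, column 2; remove 5 from row 2 of P and reverse-bump: 5 enters row 1 and ejects 4. So w(5) = 4. P is now [[1, 5], [2], [3]].
Step i=4: Q has 4 at row 3, column 1; remove 3 from row 3 of P and reverse-bump: 3 enters row 2 and ejects 2; 2 enters row 1 and ejects 1. So w(4) = 1. P is now [[2, 5], [3]].
Step i=3: Q has 3 at row 1, column 2; remove that cell from P, ejecting 5. So w(3) = 5. P is now [[2], [3]].
Step i=2: Q has 2 at row 2, column 1; remove 3 from row 2 of P and reverse-bump: 3 enters row 1 and ejects 2. So w(2) = 2. P is now [[3]].
Step i=1: Q has 1 at row 1, column 1; remove that cell from P, ejecting 3. So w(1) = 3. P is now [].

So w = 3 2 5 1 4.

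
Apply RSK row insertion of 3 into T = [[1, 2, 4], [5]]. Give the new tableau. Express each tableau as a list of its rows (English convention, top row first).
[[1, 2, 3], [4], [5]]

In row 1, 3 replaces 4 (the leftmost entry greater than 3); 4 is bumped to row 2. In row 2, 4 replaces 5 (the leftmost entry greater than 4); 5 is bumped to row 3. 5 starts a new row 3. The new tableau is [[1, 2, 3], [4], [5]].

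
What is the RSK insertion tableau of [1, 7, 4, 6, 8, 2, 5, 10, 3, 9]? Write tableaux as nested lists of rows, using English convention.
P = [[1, 2, 3, 8, 9], [4, 5, 10], [6], [7]]

Insert 1: appended to row 1. P = [[1]].
Insert 7: appended to row 1. P = [[1, 7]].
Insert 4: 4 bumps 7 from row 1; 7 starts row 2. P = [[1, 4], [7]].
Insert 6: appended to row 1. P = [[1, 4, 6], [7]].
Insert 8: appended to row 1. P = [[1, 4, 6, 8], [7]].
Insert 2: 2 bumps 4 from row 1; 4 bumps 7 from row 2; 7 starts row 3. P = [[1, 2, 6, 8], [4], [7]].
Insert 5: 5 bumps 6 from row 1; 6 appends to row 2. P = [[1, 2, 5, 8], [4, 6], [7]].
Insert 10: appended to row 1. P = [[1, 2, 5, 8, 10], [4, 6], [7]].
Insert 3: 3 bumps 5 from row 1; 5 bumps 6 from row 2; 6 bumps 7 from row 3; 7 starts row 4. P = [[1, 2, 3, 8, 10], [4, 5], [6], [7]].
Insert 9: 9 bumps 10 from row 1; 10 appends to row 2. P = [[1, 2, 3, 8, 9], [4, 5, 10], [6], [7]].

So P = [[1, 2, 3, 8, 9], [4, 5, 10], [6], [7]].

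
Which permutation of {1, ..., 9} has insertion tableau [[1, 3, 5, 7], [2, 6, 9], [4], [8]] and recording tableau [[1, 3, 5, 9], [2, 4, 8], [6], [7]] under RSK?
4 2 8 6 9 3 1 5 7

Reverse the RSK construction: for i from n down to 1, find the cell of Q containing i, remove the entry at that cell from P, and reverse-bump it up through P; the value ejected from row 1 is w(i).

Step i=9: Q has 9 at row 1, column 4; remove that cell from P, ejecting 7. So w(9) = 7. P is now [[1, 3, 5], [2, 6, 9], [4], [8]].
Step i=8: Q has 8 at row 2, column 3; remove 9 from row 2 of P and reverse-bump: 9 enters row 1 and ejects 5. So w(8) = 5. P is now [[1, 3, 9], [2, 6], [4], [8]].
Step i=7: Q has 7 at row 4, column 1; remove 8 from row 4 of P and reverse-bump: 8 enters row 3 and ejects 4; 4 enters row 2 and ejects 2; 2 enters row 1 and ejects 1. So w(7) = 1. P is now [[2, 3, 9], [4, 6], [8]].
Step i=6: Q has 6 at row 3, column 1; remove 8 from row 3 of P and reverse-bump: 8 enters row 2 and ejects 6; 6 enters row 1 and ejects 3. So w(6) = 3. P is now [[2, 6, 9], [4, 8]].
Step i=5: Q has 5 at row 1, column 3; remove that cell from P, ejecting 9. So w(5) = 9. P is now [[2, 6], [4, 8]].
Step i=4: Q has 4 at row 2, column 2; remove 8 from row 2 of P and reverse-bump: 8 enters row 1 and ejects 6. So w(4) = 6. P is now [[2, 8], [4]].
Step i=3: Q has 3 at row 1, column 2; remove that cell from P, ejecting 8. So w(3) = 8. P is now [[2], [4]].
Step i=2: Q has 2 at row 2, column 1; remove 4 from row 2 of P and reverse-bump: 4 enters row 1 and ejects 2. So w(2) = 2. P is now [[4]].
Step i=1: Q has 1 at row 1, column 1; remove that cell from P, ejecting 4. So w(1) = 4. P is now [].

So w = 4 2 8 6 9 3 1 5 7.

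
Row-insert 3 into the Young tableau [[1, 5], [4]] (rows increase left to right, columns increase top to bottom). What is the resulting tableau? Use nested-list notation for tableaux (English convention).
[[1, 3], [4, 5]]

In row 1, 3 replaces 5 (the leftmost entry greater than 3); 5 is bumped to row 2. 5 is appended to row 2. The new tableau is [[1, 3], [4, 5]].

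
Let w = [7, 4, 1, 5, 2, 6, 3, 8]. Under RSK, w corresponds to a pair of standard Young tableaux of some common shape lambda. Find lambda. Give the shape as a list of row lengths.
[4, 3, 1]

Row-insert each entry into an empty tableau.

After inserting 7: P = [[7]].
After inserting 4: P = [[4], [7]].
After inserting 1: P = [[1], [4], [7]].
After inserting 5: P = [[1, 5], [4], [7]].
After inserting 2: P = [[1, 2], [4, 5], [7]].
After inserting 6: P = [[1, 2, 6], [4, 5], [7]].
After inserting 3: P = [[1, 2, 3], [4, 5, 6], [7]].
After inserting 8: P = [[1, 2, 3, 8], [4, 5, 6], [7]].

The final insertion tableau P = [[1, 2, 3, 8], [4, 5, 6], [7]] has shape [4, 3, 1].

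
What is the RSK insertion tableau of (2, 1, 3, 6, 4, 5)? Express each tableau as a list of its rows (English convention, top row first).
P = [[1, 3, 4, 5], [2, 6]]

Insert 2: appended to row 1. P = [[2]].
Insert 1: 1 bumps 2 from row 1; 2 starts row 2. P = [[1], [2]].
Insert 3: appended to row 1. P = [[1, 3], [2]].
Insert 6: appended to row 1. P = [[1, 3, 6], [2]].
Insert 4: 4 bumps 6 from row 1; 6 appends to row 2. P = [[1, 3, 4], [2, 6]].
Insert 5: appended to row 1. P = [[1, 3, 4, 5], [2, 6]].

So P = [[1, 3, 4, 5], [2, 6]].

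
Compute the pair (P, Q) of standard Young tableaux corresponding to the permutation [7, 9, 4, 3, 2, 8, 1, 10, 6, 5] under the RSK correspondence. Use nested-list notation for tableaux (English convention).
Insert each entry of the permutation into P by Schensted row insertion, recording in Q the position of each new cell.

Insert 7: appended to row 1. P = [[7]].
Insert 9: appended to row 1. P = [[7, 9]].
Insert 4: 4 bumps 7 from row 1; 7 starts row 2. P = [[4, 9], [7]].
Insert 3: 3 bumps 4 from row 1; 4 bumps 7 from row 2; 7 starts row 3. P = [[3, 9], [4], [7]].
Insert 2: 2 bumps 3 from row 1; 3 bumps 4 from row 2; 4 bumps 7 from row 3; 7 starts row 4. P = [[2, 9], [3], [4], [7]].
Insert 8: 8 bumps 9 from row 1; 9 appends to row 2. P = [[2, 8], [3, 9], [4], [7]].
Insert 1: 1 bumps 2 from row 1; 2 bumps 3 from row 2; 3 bumps 4 from row 3; 4 bumps 7 from row 4; 7 starts row 5. P = [[1, 8], [2, 9], [3], [4], [7]].
Insert 10: appended to row 1. P = [[1, 8, 10], [2, 9], [3], [4], [7]].
Insert 6: 6 bumps 8 from row 1; 8 bumps 9 from row 2; 9 appends to row 3. P = [[1, 6, 10], [2, 8], [3, 9], [4], [7]].
Insert 5: 5 bumps 6 from row 1; 6 bumps 8 from row 2; 8 bumps 9 from row 3; 9 appends to row 4. P = [[1, 5, 10], [2, 6], [3, 8], [4, 9], [7]].

So P = [[1, 5, 10], [2, 6], [3, 8], [4, 9], [7]], Q = [[1, 2, 8], [3, 6], [4, 9], [5, 10], [7]].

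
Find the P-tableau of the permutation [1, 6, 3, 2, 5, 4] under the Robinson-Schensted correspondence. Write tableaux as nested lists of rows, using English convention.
After inserting 1: P = [[1]].
After inserting 6: P = [[1, 6]].
After inserting 3: P = [[1, 3], [6]].
After inserting 2: P = [[1, 2], [3], [6]].
After inserting 5: P = [[1, 2, 5], [3], [6]].
After inserting 4: P = [[1, 2, 4], [3, 5], [6]].

So P = [[1, 2, 4], [3, 5], [6]].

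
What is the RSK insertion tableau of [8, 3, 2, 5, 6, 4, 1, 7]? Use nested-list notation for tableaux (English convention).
Insert 8: appended to row 1. P = [[8]].
Insert 3: 3 bumps 8 from row 1; 8 starts row 2. P = [[3], [8]].
Insert 2: 2 bumps 3 from row 1; 3 bumps 8 from row 2; 8 starts row 3. P = [[2], [3], [8]].
Insert 5: appended to row 1. P = [[2, 5], [3], [8]].
Insert 6: appended to row 1. P = [[2, 5, 6], [3], [8]].
Insert 4: 4 bumps 5 from row 1; 5 appends to row 2. P = [[2, 4, 6], [3, 5], [8]].
Insert 1: 1 bumps 2 from row 1; 2 bumps 3 from row 2; 3 bumps 8 from row 3; 8 starts row 4. P = [[1, 4, 6], [2, 5], [3], [8]].
Insert 7: appended to row 1. P = [[1, 4, 6, 7], [2, 5], [3], [8]].

So P = [[1, 4, 6, 7], [2, 5], [3], [8]].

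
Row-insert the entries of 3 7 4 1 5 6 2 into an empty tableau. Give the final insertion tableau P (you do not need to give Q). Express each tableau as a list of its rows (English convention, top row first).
Insert 3: appended to row 1. P = [[3]].
Insert 7: appended to row 1. P = [[3, 7]].
Insert 4: 4 bumps 7 from row 1; 7 starts row 2. P = [[3, 4], [7]].
Insert 1: 1 bumps 3 from row 1; 3 bumps 7 from row 2; 7 starts row 3. P = [[1, 4], [3], [7]].
Insert 5: appended to row 1. P = [[1, 4, 5], [3], [7]].
Insert 6: appended to row 1. P = [[1, 4, 5, 6], [3], [7]].
Insert 2: 2 bumps 4 from row 1; 4 appends to row 2. P = [[1, 2, 5, 6], [3, 4], [7]].

So P = [[1, 2, 5, 6], [3, 4], [7]].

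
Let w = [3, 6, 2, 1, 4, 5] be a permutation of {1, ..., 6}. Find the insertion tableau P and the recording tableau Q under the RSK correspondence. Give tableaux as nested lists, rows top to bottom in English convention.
P = [[1, 4, 5], [2, 6], [3]], Q = [[1, 2, 6], [3, 5], [4]]

Insert each entry of the permutation into P by Schensted row insertion, recording in Q the position of each new cell.

Insert 3: appended to row 1. P = [[3]].
Insert 6: appended to row 1. P = [[3, 6]].
Insert 2: 2 bumps 3 from row 1; 3 starts row 2. P = [[2, 6], [3]].
Insert 1: 1 bumps 2 from row 1; 2 bumps 3 from row 2; 3 starts row 3. P = [[1, 6], [2], [3]].
Insert 4: 4 bumps 6 from row 1; 6 appends to row 2. P = [[1, 4], [2, 6], [3]].
Insert 5: appended to row 1. P = [[1, 4, 5], [2, 6], [3]].

So P = [[1, 4, 5], [2, 6], [3]], Q = [[1, 2, 6], [3, 5], [4]].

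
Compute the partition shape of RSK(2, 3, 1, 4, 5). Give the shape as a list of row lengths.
Row-insert each entry into an empty tableau.

After inserting 2: P = [[2]].
After inserting 3: P = [[2, 3]].
After inserting 1: P = [[1, 3], [2]].
After inserting 4: P = [[1, 3, 4], [2]].
After inserting 5: P = [[1, 3, 4, 5], [2]].

The final insertion tableau P = [[1, 3, 4, 5], [2]] has shape [4, 1].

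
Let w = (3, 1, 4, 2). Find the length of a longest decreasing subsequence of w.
2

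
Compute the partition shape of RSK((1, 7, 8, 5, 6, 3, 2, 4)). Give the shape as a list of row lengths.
Row-insert each entry into an empty tableau.

After inserting 1: P = [[1]].
After inserting 7: P = [[1, 7]].
After inserting 8: P = [[1, 7, 8]].
After inserting 5: P = [[1, 5, 8], [7]].
After inserting 6: P = [[1, 5, 6], [7, 8]].
After inserting 3: P = [[1, 3, 6], [5, 8], [7]].
After inserting 2: P = [[1, 2, 6], [3, 8], [5], [7]].
After inserting 4: P = [[1, 2, 4], [3, 6], [5, 8], [7]].

The final insertion tableau P = [[1, 2, 4], [3, 6], [5, 8], [7]] has shape [3, 2, 2, 1].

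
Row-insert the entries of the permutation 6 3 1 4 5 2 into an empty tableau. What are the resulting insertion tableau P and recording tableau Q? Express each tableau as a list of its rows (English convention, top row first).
P = [[1, 2, 5], [3, 4], [6]], Q = [[1, 4, 5], [2, 6], [3]]

Insert each entry of the permutation into P by Schensted row insertion, recording in Q the position of each new cell.

Insert 6: appended to row 1. P = [[6]].
Insert 3: 3 bumps 6 from row 1; 6 starts row 2. P = [[3], [6]].
Insert 1: 1 bumps 3 from row 1; 3 bumps 6 from row 2; 6 starts row 3. P = [[1], [3], [6]].
Insert 4: appended to row 1. P = [[1, 4], [3], [6]].
Insert 5: appended to row 1. P = [[1, 4, 5], [3], [6]].
Insert 2: 2 bumps 4 from row 1; 4 appends to row 2. P = [[1, 2, 5], [3, 4], [6]].

So P = [[1, 2, 5], [3, 4], [6]], Q = [[1, 4, 5], [2, 6], [3]].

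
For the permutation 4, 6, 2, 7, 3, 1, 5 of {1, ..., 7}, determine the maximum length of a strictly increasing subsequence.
3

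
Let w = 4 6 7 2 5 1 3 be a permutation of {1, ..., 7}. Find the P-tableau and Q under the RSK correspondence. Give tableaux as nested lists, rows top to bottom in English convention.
Insert each entry of the permutation into P by Schensted row insertion, recording in Q the position of each new cell.

Insert 4: appended to row 1. P = [[4]].
Insert 6: appended to row 1. P = [[4, 6]].
Insert 7: appended to row 1. P = [[4, 6, 7]].
Insert 2: 2 bumps 4 from row 1; 4 starts row 2. P = [[2, 6, 7], [4]].
Insert 5: 5 bumps 6 from row 1; 6 appends to row 2. P = [[2, 5, 7], [4, 6]].
Insert 1: 1 bumps 2 from row 1; 2 bumps 4 from row 2; 4 starts row 3. P = [[1, 5, 7], [2, 6], [4]].
Insert 3: 3 bumps 5 from row 1; 5 bumps 6 from row 2; 6 appends to row 3. P = [[1, 3, 7], [2, 5], [4, 6]].

So P = [[1, 3, 7], [2, 5], [4, 6]], Q = [[1, 2, 3], [4, 5], [6, 7]].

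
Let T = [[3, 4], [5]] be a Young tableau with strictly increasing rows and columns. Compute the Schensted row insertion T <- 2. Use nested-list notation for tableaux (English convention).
In row 1, 2 replaces 3 (the leftmost entry greater than 2); 3 is bumped to row 2. In row 2, 3 replaces 5 (the leftmost entry greater than 3); 5 is bumped to row 3. 5 starts a new row 3. The new tableau is [[2, 4], [3], [5]].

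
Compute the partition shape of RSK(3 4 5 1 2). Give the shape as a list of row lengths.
Row-insert each entry into an empty tableau.

After inserting 3: P = [[3]].
After inserting 4: P = [[3, 4]].
After inserting 5: P = [[3, 4, 5]].
After inserting 1: P = [[1, 4, 5], [3]].
After inserting 2: P = [[1, 2, 5], [3, 4]].

The final insertion tableau P = [[1, 2, 5], [3, 4]] has shape [3, 2].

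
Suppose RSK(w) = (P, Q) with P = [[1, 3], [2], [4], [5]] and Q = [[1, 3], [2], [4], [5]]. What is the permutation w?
Reverse the RSK construction: for i from n down to 1, find the cell of Q containing i, remove the entry at that cell from P, and reverse-bump it up through P; the value ejected from row 1 is w(i).

Step i=5: Q has 5 at row 4, column 1; remove 5 from row 4 of P and reverse-bump: 5 enters row 3 and ejects 4; 4 enters row 2 and ejects 2; 2 enters row 1 and ejects 1. So w(5) = 1. P is now [[2, 3], [4], [5]].
Step i=4: Q has 4 at row 3, column 1; remove 5 from row 3 of P and reverse-bump: 5 enters row 2 and ejects 4; 4 enters row 1 and ejects 3. So w(4) = 3. P is now [[2, 4], [5]].
Step i=3: Q has 3 at row 1, column 2; remove that cell from P, ejecting 4. So w(3) = 4. P is now [[2], [5]].
Step i=2: Q has 2 at row 2, column 1; remove 5 from row 2 of P and reverse-bump: 5 enters row 1 and ejects 2. So w(2) = 2. P is now [[5]].
Step i=1: Q has 1 at row 1, column 1; remove that cell from P, ejecting 5. So w(1) = 5. P is now [].

So w = 5 2 4 3 1.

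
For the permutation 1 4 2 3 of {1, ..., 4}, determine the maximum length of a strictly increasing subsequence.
3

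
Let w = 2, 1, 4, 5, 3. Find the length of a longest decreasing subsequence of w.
2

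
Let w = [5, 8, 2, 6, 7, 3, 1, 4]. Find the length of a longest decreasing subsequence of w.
4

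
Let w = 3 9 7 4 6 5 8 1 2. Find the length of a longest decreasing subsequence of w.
5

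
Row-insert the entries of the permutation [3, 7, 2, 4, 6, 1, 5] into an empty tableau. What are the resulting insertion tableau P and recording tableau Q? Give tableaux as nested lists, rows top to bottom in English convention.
Insert each entry of the permutation into P by Schensted row insertion, recording in Q the position of each new cell.

Insert 3: appended to row 1. P = [[3]].
Insert 7: appended to row 1. P = [[3, 7]].
Insert 2: 2 bumps 3 from row 1; 3 starts row 2. P = [[2, 7], [3]].
Insert 4: 4 bumps 7 from row 1; 7 appends to row 2. P = [[2, 4], [3, 7]].
Insert 6: appended to row 1. P = [[2, 4, 6], [3, 7]].
Insert 1: 1 bumps 2 from row 1; 2 bumps 3 from row 2; 3 starts row 3. P = [[1, 4, 6], [2, 7], [3]].
Insert 5: 5 bumps 6 from row 1; 6 bumps 7 from row 2; 7 appends to row 3. P = [[1, 4, 5], [2, 6], [3, 7]].

So P = [[1, 4, 5], [2, 6], [3, 7]], Q = [[1, 2, 5], [3, 4], [6, 7]].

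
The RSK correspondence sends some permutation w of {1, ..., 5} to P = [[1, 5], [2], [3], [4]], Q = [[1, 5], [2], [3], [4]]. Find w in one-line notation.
4 3 2 1 5

Reverse RSK: for i = n, n-1, ..., 1, locate i in Q, remove the corresponding corner cell from P, and reverse-bump its entry up through P; the value ejected from row 1 is w(i).

So w = 4 3 2 1 5.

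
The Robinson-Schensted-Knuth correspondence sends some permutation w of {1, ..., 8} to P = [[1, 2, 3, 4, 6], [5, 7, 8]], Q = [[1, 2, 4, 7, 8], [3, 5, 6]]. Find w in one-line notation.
Reverse the RSK construction: for i from n down to 1, find the cell of Q containing i, remove the entry at that cell from P, and reverse-bump it up through P; the value ejected from row 1 is w(i).

Step i=8: Q has 8 at row 1, column 5; remove that cell from P, ejecting 6. So w(8) = 6. P is now [[1, 2, 3, 4], [5, 7, 8]].
Step i=7: Q has 7 at row 1, column 4; remove that cell from P, ejecting 4. So w(7) = 4. P is now [[1, 2, 3], [5, 7, 8]].
Step i=6: Q has 6 at row 2, column 3; remove 8 from row 2 of P and reverse-bump: 8 enters row 1 and ejects 3. So w(6) = 3. P is now [[1, 2, 8], [5, 7]].
Step i=5: Q has 5 at row 2, column 2; remove 7 from row 2 of P and reverse-bump: 7 enters row 1 and ejects 2. So w(5) = 2. P is now [[1, 7, 8], [5]].
Step i=4: Q has 4 at row 1, column 3; remove that cell from P, ejecting 8. So w(4) = 8. P is now [[1, 7], [5]].
Step i=3: Q has 3 at row 2, column 1; remove 5 from row 2 of P and reverse-bump: 5 enters row 1 and ejects 1. So w(3) = 1. P is now [[5, 7]].
Step i=2: Q has 2 at row 1, column 2; remove that cell from P, ejecting 7. So w(2) = 7. P is now [[5]].
Step i=1: Q has 1 at row 1, column 1; remove that cell from P, ejecting 5. So w(1) = 5. P is now [].

So w = 5 7 1 8 2 3 4 6.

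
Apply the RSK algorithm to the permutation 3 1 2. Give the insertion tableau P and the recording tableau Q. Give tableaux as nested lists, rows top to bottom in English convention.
Insert each entry of the permutation into P by Schensted row insertion, recording in Q the position of each new cell.

After inserting 3: P = [[3]].
After inserting 1: P = [[1], [3]].
After inserting 2: P = [[1, 2], [3]].

So P = [[1, 2], [3]], Q = [[1, 3], [2]].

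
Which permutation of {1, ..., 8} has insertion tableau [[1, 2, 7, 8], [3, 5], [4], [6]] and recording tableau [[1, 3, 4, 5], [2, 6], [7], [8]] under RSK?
4 1 6 7 8 5 3 2

Reverse the RSK construction: for i from n down to 1, find the cell of Q containing i, remove the entry at that cell from P, and reverse-bump it up through P; the value ejected from row 1 is w(i).

Step i=8: Q has 8 at row 4, column 1; remove 6 from row 4 of P and reverse-bump: 6 enters row 3 and ejects 4; 4 enters row 2 and ejects 3; 3 enters row 1 and ejects 2. So w(8) = 2. P is now [[1, 3, 7, 8], [4, 5], [6]].
Step i=7: Q has 7 at row 3, column 1; remove 6 from row 3 of P and reverse-bump: 6 enters row 2 and ejects 5; 5 enters row 1 and ejects 3. So w(7) = 3. P is now [[1, 5, 7, 8], [4, 6]].
Step i=6: Q has 6 at row 2, column 2; remove 6 from row 2 of P and reverse-bump: 6 enters row 1 and ejects 5. So w(6) = 5. P is now [[1, 6, 7, 8], [4]].
Step i=5: Q has 5 at row 1, column 4; remove that cell from P, ejecting 8. So w(5) = 8. P is now [[1, 6, 7], [4]].
Step i=4: Q has 4 at row 1, column 3; remove that cell from P, ejecting 7. So w(4) = 7. P is now [[1, 6], [4]].
Step i=3: Q has 3 at row 1, column 2; remove that cell from P, ejecting 6. So w(3) = 6. P is now [[1], [4]].
Step i=2: Q has 2 at row 2, column 1; remove 4 from row 2 of P and reverse-bump: 4 enters row 1 and ejects 1. So w(2) = 1. P is now [[4]].
Step i=1: Q has 1 at row 1, column 1; remove that cell from P, ejecting 4. So w(1) = 4. P is now [].

So w = 4 1 6 7 8 5 3 2.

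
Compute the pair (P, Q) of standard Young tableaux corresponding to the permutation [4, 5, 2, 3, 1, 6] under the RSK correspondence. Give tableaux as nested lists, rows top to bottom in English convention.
P = [[1, 3, 6], [2, 5], [4]], Q = [[1, 2, 6], [3, 4], [5]]

Insert each entry of the permutation into P by Schensted row insertion, recording in Q the position of each new cell.

Insert 4: appended to row 1. P = [[4]].
Insert 5: appended to row 1. P = [[4, 5]].
Insert 2: 2 bumps 4 from row 1; 4 starts row 2. P = [[2, 5], [4]].
Insert 3: 3 bumps 5 from row 1; 5 appends to row 2. P = [[2, 3], [4, 5]].
Insert 1: 1 bumps 2 from row 1; 2 bumps 4 from row 2; 4 starts row 3. P = [[1, 3], [2, 5], [4]].
Insert 6: appended to row 1. P = [[1, 3, 6], [2, 5], [4]].

So P = [[1, 3, 6], [2, 5], [4]], Q = [[1, 2, 6], [3, 4], [5]].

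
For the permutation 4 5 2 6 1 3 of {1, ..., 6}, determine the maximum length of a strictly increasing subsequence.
3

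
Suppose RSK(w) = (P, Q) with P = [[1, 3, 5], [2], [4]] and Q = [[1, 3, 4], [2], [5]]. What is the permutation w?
4 2 3 5 1

Reverse the RSK construction: for i from n down to 1, find the cell of Q containing i, remove the entry at that cell from P, and reverse-bump it up through P; the value ejected from row 1 is w(i).

Step i=5: Q has 5 at row 3, column 1; remove 4 from row 3 of P and reverse-bump: 4 enters row 2 and ejects 2; 2 enters row 1 and ejects 1. So w(5) = 1. P is now [[2, 3, 5], [4]].
Step i=4: Q has 4 at row 1, column 3; remove that cell from P, ejecting 5. So w(4) = 5. P is now [[2, 3], [4]].
Step i=3: Q has 3 at row 1, column 2; remove that cell from P, ejecting 3. So w(3) = 3. P is now [[2], [4]].
Step i=2: Q has 2 at row 2, column 1; remove 4 from row 2 of P and reverse-bump: 4 enters row 1 and ejects 2. So w(2) = 2. P is now [[4]].
Step i=1: Q has 1 at row 1, column 1; remove that cell from P, ejecting 4. So w(1) = 4. P is now [].

So w = 4 2 3 5 1.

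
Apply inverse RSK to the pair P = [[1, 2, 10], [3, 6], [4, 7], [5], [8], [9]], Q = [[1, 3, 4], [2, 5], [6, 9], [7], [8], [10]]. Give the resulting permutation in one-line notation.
5 4 9 10 8 7 6 1 3 2

Reverse RSK: for i = n, n-1, ..., 1, locate i in Q, remove the corresponding corner cell from P, and reverse-bump its entry up through P; the value ejected from row 1 is w(i).

So w = 5 4 9 10 8 7 6 1 3 2.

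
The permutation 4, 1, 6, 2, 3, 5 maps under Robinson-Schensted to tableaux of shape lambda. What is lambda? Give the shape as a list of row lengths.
[4, 2]

Row-insert each entry into an empty tableau.

After inserting 4: P = [[4]].
After inserting 1: P = [[1], [4]].
After inserting 6: P = [[1, 6], [4]].
After inserting 2: P = [[1, 2], [4, 6]].
After inserting 3: P = [[1, 2, 3], [4, 6]].
After inserting 5: P = [[1, 2, 3, 5], [4, 6]].

The final insertion tableau P = [[1, 2, 3, 5], [4, 6]] has shape [4, 2].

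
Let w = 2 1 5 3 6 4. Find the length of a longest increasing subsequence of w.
3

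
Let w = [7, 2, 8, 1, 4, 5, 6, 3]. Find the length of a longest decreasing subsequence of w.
3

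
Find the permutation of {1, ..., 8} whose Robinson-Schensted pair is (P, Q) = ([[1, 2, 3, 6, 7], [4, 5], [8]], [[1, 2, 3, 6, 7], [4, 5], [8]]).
1 4 8 2 5 6 7 3

Reverse the RSK construction: for i from n down to 1, find the cell of Q containing i, remove the entry at that cell from P, and reverse-bump it up through P; the value ejected from row 1 is w(i).

Step i=8: Q has 8 at row 3, column 1; remove 8 from row 3 of P and reverse-bump: 8 enters row 2 and ejects 5; 5 enters row 1 and ejects 3. So w(8) = 3. P is now [[1, 2, 5, 6, 7], [4, 8]].
Step i=7: Q has 7 at row 1, column 5; remove that cell from P, ejecting 7. So w(7) = 7. P is now [[1, 2, 5, 6], [4, 8]].
Step i=6: Q has 6 at row 1, column 4; remove that cell from P, ejecting 6. So w(6) = 6. P is now [[1, 2, 5], [4, 8]].
Step i=5: Q has 5 at row 2, column 2; remove 8 from row 2 of P and reverse-bump: 8 enters row 1 and ejects 5. So w(5) = 5. P is now [[1, 2, 8], [4]].
Step i=4: Q has 4 at row 2, column 1; remove 4 from row 2 of P and reverse-bump: 4 enters row 1 and ejects 2. So w(4) = 2. P is now [[1, 4, 8]].
Step i=3: Q has 3 at row 1, column 3; remove that cell from P, ejecting 8. So w(3) = 8. P is now [[1, 4]].
Step i=2: Q has 2 at row 1, column 2; remove that cell from P, ejecting 4. So w(2) = 4. P is now [[1]].
Step i=1: Q has 1 at row 1, column 1; remove that cell from P, ejecting 1. So w(1) = 1. P is now [].

So w = 1 4 8 2 5 6 7 3.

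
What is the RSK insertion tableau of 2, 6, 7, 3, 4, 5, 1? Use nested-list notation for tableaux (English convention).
Insert 2: appended to row 1. P = [[2]].
Insert 6: appended to row 1. P = [[2, 6]].
Insert 7: appended to row 1. P = [[2, 6, 7]].
Insert 3: 3 bumps 6 from row 1; 6 starts row 2. P = [[2, 3, 7], [6]].
Insert 4: 4 bumps 7 from row 1; 7 appends to row 2. P = [[2, 3, 4], [6, 7]].
Insert 5: appended to row 1. P = [[2, 3, 4, 5], [6, 7]].
Insert 1: 1 bumps 2 from row 1; 2 bumps 6 from row 2; 6 starts row 3. P = [[1, 3, 4, 5], [2, 7], [6]].

So P = [[1, 3, 4, 5], [2, 7], [6]].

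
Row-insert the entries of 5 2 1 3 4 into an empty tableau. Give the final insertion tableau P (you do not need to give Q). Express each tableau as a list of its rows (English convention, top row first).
Insert 5: appended to row 1. P = [[5]].
Insert 2: 2 bumps 5 from row 1; 5 starts row 2. P = [[2], [5]].
Insert 1: 1 bumps 2 from row 1; 2 bumps 5 from row 2; 5 starts row 3. P = [[1], [2], [5]].
Insert 3: appended to row 1. P = [[1, 3], [2], [5]].
Insert 4: appended to row 1. P = [[1, 3, 4], [2], [5]].

So P = [[1, 3, 4], [2], [5]].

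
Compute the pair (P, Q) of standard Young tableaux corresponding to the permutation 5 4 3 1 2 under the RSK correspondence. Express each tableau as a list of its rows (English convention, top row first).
Insert each entry of the permutation into P by Schensted row insertion, recording in Q the position of each new cell.

Insert 5: appended to row 1. P = [[5]], Q = [[1]].
Insert 4: 4 bumps 5 from row 1; 5 starts row 2. P = [[4], [5]], Q = [[1], [2]].
Insert 3: 3 bumps 4 from row 1; 4 bumps 5 from row 2; 5 starts row 3. P = [[3], [4], [5]], Q = [[1], [2], [3]].
Insert 1: 1 bumps 3 from row 1; 3 bumps 4 from row 2; 4 bumps 5 from row 3; 5 starts row 4. P = [[1], [3], [4], [5]], Q = [[1], [2], [3], [4]].
Insert 2: appended to row 1. P = [[1, 2], [3], [4], [5]], Q = [[1, 5], [2], [3], [4]].

So P = [[1, 2], [3], [4], [5]], Q = [[1, 5], [2], [3], [4]].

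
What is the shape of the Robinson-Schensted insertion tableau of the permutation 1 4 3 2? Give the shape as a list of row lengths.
RSK row insertion gives P = [[1, 2], [3], [4]], which has shape [2, 1, 1].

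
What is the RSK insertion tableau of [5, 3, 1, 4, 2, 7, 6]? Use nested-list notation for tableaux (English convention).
Insert 5: appended to row 1. P = [[5]].
Insert 3: 3 bumps 5 from row 1; 5 starts row 2. P = [[3], [5]].
Insert 1: 1 bumps 3 from row 1; 3 bumps 5 from row 2; 5 starts row 3. P = [[1], [3], [5]].
Insert 4: appended to row 1. P = [[1, 4], [3], [5]].
Insert 2: 2 bumps 4 from row 1; 4 appends to row 2. P = [[1, 2], [3, 4], [5]].
Insert 7: appended to row 1. P = [[1, 2, 7], [3, 4], [5]].
Insert 6: 6 bumps 7 from row 1; 7 appends to row 2. P = [[1, 2, 6], [3, 4, 7], [5]].

So P = [[1, 2, 6], [3, 4, 7], [5]].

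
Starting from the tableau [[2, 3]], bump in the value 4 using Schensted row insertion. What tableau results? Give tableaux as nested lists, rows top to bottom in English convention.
4 is larger than every entry of row 1, so it is appended to row 1. The new tableau is [[2, 3, 4]].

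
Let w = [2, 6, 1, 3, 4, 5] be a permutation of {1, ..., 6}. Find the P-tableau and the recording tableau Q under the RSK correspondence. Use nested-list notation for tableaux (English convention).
Insert each entry of the permutation into P by Schensted row insertion, recording in Q the position of each new cell.

Insert 2: appended to row 1. P = [[2]], Q = [[1]].
Insert 6: appended to row 1. P = [[2, 6]], Q = [[1, 2]].
Insert 1: 1 bumps 2 from row 1; 2 starts row 2. P = [[1, 6], [2]], Q = [[1, 2], [3]].
Insert 3: 3 bumps 6 from row 1; 6 appends to row 2. P = [[1, 3], [2, 6]], Q = [[1, 2], [3, 4]].
Insert 4: appended to row 1. P = [[1, 3, 4], [2, 6]], Q = [[1, 2, 5], [3, 4]].
Insert 5: appended to row 1. P = [[1, 3, 4, 5], [2, 6]], Q = [[1, 2, 5, 6], [3, 4]].

So P = [[1, 3, 4, 5], [2, 6]], Q = [[1, 2, 5, 6], [3, 4]].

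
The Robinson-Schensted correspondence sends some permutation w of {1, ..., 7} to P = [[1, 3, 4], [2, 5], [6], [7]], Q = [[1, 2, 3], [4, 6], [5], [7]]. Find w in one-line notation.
2 3 7 6 1 5 4

Reverse the RSK construction: for i from n down to 1, find the cell of Q containing i, remove the entry at that cell from P, and reverse-bump it up through P; the value ejected from row 1 is w(i).

Step i=7: Q has 7 at row 4, column 1; remove 7 from row 4 of P and reverse-bump: 7 enters row 3 and ejects 6; 6 enters row 2 and ejects 5; 5 enters row 1 and ejects 4. So w(7) = 4. P is now [[1, 3, 5], [2, 6], [7]].
Step i=6: Q has 6 at row 2, column 2; remove 6 from row 2 of P and reverse-bump: 6 enters row 1 and ejects 5. So w(6) = 5. P is now [[1, 3, 6], [2], [7]].
Step i=5: Q has 5 at row 3, column 1; remove 7 from row 3 of P and reverse-bump: 7 enters row 2 and ejects 2; 2 enters row 1 and ejects 1. So w(5) = 1. P is now [[2, 3, 6], [7]].
Step i=4: Q has 4 at row 2, column 1; remove 7 from row 2 of P and reverse-bump: 7 enters row 1 and ejects 6. So w(4) = 6. P is now [[2, 3, 7]].
Step i=3: Q has 3 at row 1, column 3; remove that cell from P, ejecting 7. So w(3) = 7. P is now [[2, 3]].
Step i=2: Q has 2 at row 1, column 2; remove that cell from P, ejecting 3. So w(2) = 3. P is now [[2]].
Step i=1: Q has 1 at row 1, column 1; remove that cell from P, ejecting 2. So w(1) = 2. P is now [].

So w = 2 3 7 6 1 5 4.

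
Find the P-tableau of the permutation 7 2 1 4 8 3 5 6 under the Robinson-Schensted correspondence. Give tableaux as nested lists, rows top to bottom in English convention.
P = [[1, 3, 5, 6], [2, 4, 8], [7]]

After inserting 7: P = [[7]].
After inserting 2: P = [[2], [7]].
After inserting 1: P = [[1], [2], [7]].
After inserting 4: P = [[1, 4], [2], [7]].
After inserting 8: P = [[1, 4, 8], [2], [7]].
After inserting 3: P = [[1, 3, 8], [2, 4], [7]].
After inserting 5: P = [[1, 3, 5], [2, 4, 8], [7]].
After inserting 6: P = [[1, 3, 5, 6], [2, 4, 8], [7]].

So P = [[1, 3, 5, 6], [2, 4, 8], [7]].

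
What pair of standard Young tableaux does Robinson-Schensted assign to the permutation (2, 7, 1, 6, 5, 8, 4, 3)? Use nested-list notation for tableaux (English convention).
Insert each entry of the permutation into P by Schensted row insertion, recording in Q the position of each new cell.

Insert 2: appended to row 1. P = [[2]].
Insert 7: appended to row 1. P = [[2, 7]].
Insert 1: 1 bumps 2 from row 1; 2 starts row 2. P = [[1, 7], [2]].
Insert 6: 6 bumps 7 from row 1; 7 appends to row 2. P = [[1, 6], [2, 7]].
Insert 5: 5 bumps 6 from row 1; 6 bumps 7 from row 2; 7 starts row 3. P = [[1, 5], [2, 6], [7]].
Insert 8: appended to row 1. P = [[1, 5, 8], [2, 6], [7]].
Insert 4: 4 bumps 5 from row 1; 5 bumps 6 from row 2; 6 bumps 7 from row 3; 7 starts row 4. P = [[1, 4, 8], [2, 5], [6], [7]].
Insert 3: 3 bumps 4 from row 1; 4 bumps 5 from row 2; 5 bumps 6 from row 3; 6 bumps 7 from row 4; 7 starts row 5. P = [[1, 3, 8], [2, 4], [5], [6], [7]].

So P = [[1, 3, 8], [2, 4], [5], [6], [7]], Q = [[1, 2, 6], [3, 4], [5], [7], [8]].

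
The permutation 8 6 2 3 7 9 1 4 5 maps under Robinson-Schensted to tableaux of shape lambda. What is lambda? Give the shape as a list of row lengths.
[4, 3, 1, 1]

Row-insert each entry into an empty tableau.

After inserting 8: P = [[8]].
After inserting 6: P = [[6], [8]].
After inserting 2: P = [[2], [6], [8]].
After inserting 3: P = [[2, 3], [6], [8]].
After inserting 7: P = [[2, 3, 7], [6], [8]].
After inserting 9: P = [[2, 3, 7, 9], [6], [8]].
After inserting 1: P = [[1, 3, 7, 9], [2], [6], [8]].
After inserting 4: P = [[1, 3, 4, 9], [2, 7], [6], [8]].
After inserting 5: P = [[1, 3, 4, 5], [2, 7, 9], [6], [8]].

The final insertion tableau P = [[1, 3, 4, 5], [2, 7, 9], [6], [8]] has shape [4, 3, 1, 1].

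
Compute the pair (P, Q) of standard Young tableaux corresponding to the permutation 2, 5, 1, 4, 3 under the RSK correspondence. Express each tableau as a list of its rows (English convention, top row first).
Insert each entry of the permutation into P by Schensted row insertion, recording in Q the position of each new cell.

Insert 2: appended to row 1. P = [[2]].
Insert 5: appended to row 1. P = [[2, 5]].
Insert 1: 1 bumps 2 from row 1; 2 starts row 2. P = [[1, 5], [2]].
Insert 4: 4 bumps 5 from row 1; 5 appends to row 2. P = [[1, 4], [2, 5]].
Insert 3: 3 bumps 4 from row 1; 4 bumps 5 from row 2; 5 starts row 3. P = [[1, 3], [2, 4], [5]].

So P = [[1, 3], [2, 4], [5]], Q = [[1, 2], [3, 4], [5]].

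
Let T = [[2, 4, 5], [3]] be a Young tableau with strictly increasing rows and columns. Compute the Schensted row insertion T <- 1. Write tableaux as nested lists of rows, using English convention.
In row 1, 1 replaces 2 (the leftmost entry greater than 1); 2 is bumped to row 2. In row 2, 2 replaces 3 (the leftmost entry greater than 2); 3 is bumped to row 3. 3 starts a new row 3. The new tableau is [[1, 4, 5], [2], [3]].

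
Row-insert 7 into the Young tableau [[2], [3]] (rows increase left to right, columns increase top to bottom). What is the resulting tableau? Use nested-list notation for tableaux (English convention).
7 is larger than every entry of row 1, so it is appended to row 1. The new tableau is [[2, 7], [3]].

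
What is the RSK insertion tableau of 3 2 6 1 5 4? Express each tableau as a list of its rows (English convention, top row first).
P = [[1, 4], [2, 5], [3, 6]]

Insert 3: appended to row 1. P = [[3]].
Insert 2: 2 bumps 3 from row 1; 3 starts row 2. P = [[2], [3]].
Insert 6: appended to row 1. P = [[2, 6], [3]].
Insert 1: 1 bumps 2 from row 1; 2 bumps 3 from row 2; 3 starts row 3. P = [[1, 6], [2], [3]].
Insert 5: 5 bumps 6 from row 1; 6 appends to row 2. P = [[1, 5], [2, 6], [3]].
Insert 4: 4 bumps 5 from row 1; 5 bumps 6 from row 2; 6 appends to row 3. P = [[1, 4], [2, 5], [3, 6]].

So P = [[1, 4], [2, 5], [3, 6]].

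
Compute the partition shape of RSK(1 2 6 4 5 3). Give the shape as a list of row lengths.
[4, 1, 1]

Row-insert each entry into an empty tableau.

After inserting 1: P = [[1]].
After inserting 2: P = [[1, 2]].
After inserting 6: P = [[1, 2, 6]].
After inserting 4: P = [[1, 2, 4], [6]].
After inserting 5: P = [[1, 2, 4, 5], [6]].
After inserting 3: P = [[1, 2, 3, 5], [4], [6]].

The final insertion tableau P = [[1, 2, 3, 5], [4], [6]] has shape [4, 1, 1].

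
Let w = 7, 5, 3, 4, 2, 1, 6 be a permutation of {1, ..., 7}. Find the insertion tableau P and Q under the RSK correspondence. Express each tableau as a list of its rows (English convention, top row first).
Insert each entry of the permutation into P by Schensted row insertion, recording in Q the position of each new cell.

Insert 7: appended to row 1. P = [[7]], Q = [[1]].
Insert 5: 5 bumps 7 from row 1; 7 starts row 2. P = [[5], [7]], Q = [[1], [2]].
Insert 3: 3 bumps 5 from row 1; 5 bumps 7 from row 2; 7 starts row 3. P = [[3], [5], [7]], Q = [[1], [2], [3]].
Insert 4: appended to row 1. P = [[3, 4], [5], [7]], Q = [[1, 4], [2], [3]].
Insert 2: 2 bumps 3 from row 1; 3 bumps 5 from row 2; 5 bumps 7 from row 3; 7 starts row 4. P = [[2, 4], [3], [5], [7]], Q = [[1, 4], [2], [3], [5]].
Insert 1: 1 bumps 2 from row 1; 2 bumps 3 from row 2; 3 bumps 5 from row 3; 5 bumps 7 from row 4; 7 starts row 5. P = [[1, 4], [2], [3], [5], [7]], Q = [[1, 4], [2], [3], [5], [6]].
Insert 6: appended to row 1. P = [[1, 4, 6], [2], [3], [5], [7]], Q = [[1, 4, 7], [2], [3], [5], [6]].

So P = [[1, 4, 6], [2], [3], [5], [7]], Q = [[1, 4, 7], [2], [3], [5], [6]].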